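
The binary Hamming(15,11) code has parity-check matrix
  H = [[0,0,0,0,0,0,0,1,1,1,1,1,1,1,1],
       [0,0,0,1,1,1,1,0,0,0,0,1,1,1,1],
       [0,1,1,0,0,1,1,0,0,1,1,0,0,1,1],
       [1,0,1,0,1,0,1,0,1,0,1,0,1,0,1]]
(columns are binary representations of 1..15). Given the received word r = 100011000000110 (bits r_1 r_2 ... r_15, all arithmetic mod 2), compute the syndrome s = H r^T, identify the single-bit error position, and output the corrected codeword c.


s = (0, 0, 0, 1)^T, error position = 1, corrected codeword c = 000011000000110

Compute s = H r^T mod 2 one row at a time:
  s_1 = 0 + 0 + 0 + 0 + 0 + 1 + 1 + 0 = 2 ≡ 0 (mod 2).
  s_2 = 0 + 1 + 1 + 0 + 0 + 1 + 1 + 0 = 4 ≡ 0 (mod 2).
  s_3 = 0 + 0 + 1 + 0 + 0 + 0 + 1 + 0 = 2 ≡ 0 (mod 2).
  s_4 = 1 + 0 + 1 + 0 + 0 + 0 + 1 + 0 = 3 ≡ 1 (mod 2).
s = (0, 0, 0, 1)^T — this equals column 1 of H (binary 0001), so error is at position 1.
Correct: flip bit 1 of r = 100011000000110 to get c = 000011000000110.


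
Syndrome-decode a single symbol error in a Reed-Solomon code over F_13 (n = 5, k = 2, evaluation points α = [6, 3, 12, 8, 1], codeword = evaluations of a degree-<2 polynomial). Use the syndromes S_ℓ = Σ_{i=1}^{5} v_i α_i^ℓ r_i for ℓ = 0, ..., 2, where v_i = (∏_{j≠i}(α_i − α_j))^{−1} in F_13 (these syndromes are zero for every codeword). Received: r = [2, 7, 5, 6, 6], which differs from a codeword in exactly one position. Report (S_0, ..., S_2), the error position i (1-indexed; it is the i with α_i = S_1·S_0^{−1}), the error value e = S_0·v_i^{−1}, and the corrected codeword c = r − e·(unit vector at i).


S = (7, 4, 6), error at position 4, error magnitude e = 3, c = [2, 7, 5, 3, 6].

Step 1: column multipliers v_i = (∏_{j≠i}(α_i − α_j))^{−1} mod 13.
  i = 1 (α = 6): (6−3)(6−12)(6−8)(6−1) = 3·(−6)·(−2)·5 = 180 ≡ 11, so v_1 = 11^{−1} = 6 (mod 13).
  i = 2 (α = 3): (3−6)(3−12)(3−8)(3−1) = (−3)·(−9)·(−5)·2 = −270 ≡ 3, so v_2 = 3^{−1} = 9 (mod 13).
  i = 3 (α = 12): (12−6)(12−3)(12−8)(12−1) = 6·9·4·11 = 2376 ≡ 10, so v_3 = 10^{−1} = 4 (mod 13).
  i = 4 (α = 8): (8−6)(8−3)(8−12)(8−1) = 2·5·(−4)·7 = −280 ≡ 6, so v_4 = 6^{−1} = 11 (mod 13).
  i = 5 (α = 1): (1−6)(1−3)(1−12)(1−8) = (−5)·(−2)·(−11)·(−7) = 770 ≡ 3, so v_5 = 3^{−1} = 9 (mod 13).
  v = [6, 9, 4, 11, 9].
Step 2: syndromes of r = [2, 7, 5, 6, 6] (all sums mod 13).
  S_0 = Σ v_i r_i = 6·2 + 9·7 + 4·5 + 11·6 + 9·6 = 215 ≡ 7.
  S_1 = Σ v_i α_i r_i = 6·6·2 + 9·3·7 + 4·12·5 + 11·8·6 + 9·1·6 = 1083 ≡ 4.
  α_i^2 mod 13 = [10, 9, 1, 12, 1].
  S_2 = Σ v_i α_i^2 r_i = 6·10·2 + 9·9·7 + 4·1·5 + 11·12·6 + 9·1·6 = 1553 ≡ 6.
  S = (7, 4, 6) ≠ 0, so r is not a codeword (an error is present).
Step 3: locate the error. For a single error e at position i, S_ℓ = v_i·e·α_i^ℓ, so α_err = S_1/S_0.
  S_0^{−1} = 7^{−1} = 2 (mod 13), so α_err = 4·2 = 8 ≡ 8 = α_4. Error position i = 4.
  Consistency check: S_2/S_1 = 6·10 = 60 ≡ 8 = α_err ✓ (single-error assumption holds).
Step 4: error magnitude e = S_0/v_4 = S_0·∏_{j≠4}(α_4 − α_j) = 7·6 = 42 ≡ 3 (mod 13).
Step 5: correct position 4: c_4 = r_4 − e = 6 − 3 ≡ 3 (mod 13). Hence c = [2, 7, 5, 3, 6].
  Check: interpolating c through the α_i gives m(x) = 12 + 7·x (degree < 2) with m(α_i) = c_i for every i, so c is indeed a codeword.


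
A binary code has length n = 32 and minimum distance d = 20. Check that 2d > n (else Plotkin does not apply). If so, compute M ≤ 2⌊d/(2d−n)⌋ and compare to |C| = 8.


Plotkin bound M ≤ 4; given |C| = 8 > bound (violated).

Check applicability: 2d = 40, n = 32.
2d − n = 8 > 0, so Plotkin applies.
Compute d/(2d−n) = 20/8 ≈ 2.5000.
⌊d/(2d−n)⌋ = 2.
Plotkin bound: M ≤ 2·2 = 4.
Given |C| = 8, check: VIOLATED.
This |C| is above the Plotkin bound, so no binary code with n = 32, d = 20 and 8 codewords exists.


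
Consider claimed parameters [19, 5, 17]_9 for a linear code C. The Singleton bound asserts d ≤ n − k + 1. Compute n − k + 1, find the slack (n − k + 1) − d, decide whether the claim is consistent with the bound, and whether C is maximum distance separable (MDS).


Singleton RHS = n − k + 1 = 15, slack = -2, bound violated (no such code; not MDS).

Singleton bound: d ≤ n − k + 1.
Here n = 19, k = 5, so n − k + 1 = 15.
Given d = 17, check d ≤ 15: NO.
Slack = (n − k + 1) − d = -2.
The slack is negative: d = 17 exceeds n − k + 1 = 15 by 2, so the Singleton bound is violated and no linear [19, 5, 17]_9 code can exist. In particular it is not MDS (MDS requires d = n − k + 1 exactly).
Description: the claimed parameters are [19, 5, 17]_9; such a code would be impossible (violates the Singleton bound).


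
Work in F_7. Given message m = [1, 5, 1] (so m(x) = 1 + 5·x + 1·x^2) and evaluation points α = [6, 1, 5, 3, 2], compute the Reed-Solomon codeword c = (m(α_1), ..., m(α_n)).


c = [4, 0, 2, 4, 1]

Message polynomial: m(x) = 1 + 5·x + 1·x^2 (mod 7).
For each evaluation point α_i, compute m(α_i) mod 7:
  α_1 = 6: Horner steps 1 → 4 → 4, so m(6) = 4.
  α_2 = 1: Horner steps 1 → 6 → 0, so m(1) = 0.
  α_3 = 5: Horner steps 1 → 3 → 2, so m(5) = 2.
  α_4 = 3: Horner steps 1 → 1 → 4, so m(3) = 4.
  α_5 = 2: Horner steps 1 → 0 → 1, so m(2) = 1.
Codeword c = [4, 0, 2, 4, 1] ∈ F_7^5.


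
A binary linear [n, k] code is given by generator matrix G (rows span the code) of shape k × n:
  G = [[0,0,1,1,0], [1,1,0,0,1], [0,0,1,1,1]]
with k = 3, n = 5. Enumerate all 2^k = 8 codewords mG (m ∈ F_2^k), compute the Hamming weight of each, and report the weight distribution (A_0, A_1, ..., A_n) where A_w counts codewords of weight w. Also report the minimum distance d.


Weight distribution: A_0 = 1, A_1 = 1, A_2 = 2, A_3 = 2, A_4 = 1, A_5 = 1. Minimum distance d = 1.

Enumerate all 2^3 = 8 messages m ∈ F_2^3.
For each, compute codeword c = mG in F_2^5, then tally its weight.
  m = 000 → c = 00000, weight = 0.
  m = 100 → c = 00110, weight = 2.
  m = 010 → c = 11001, weight = 3.
  m = 110 → c = 11111, weight = 5.
  m = 001 → c = 00111, weight = 3.
  m = 101 → c = 00001, weight = 1.
  m = 011 → c = 11110, weight = 4.
  m = 111 → c = 11000, weight = 2.
Tally weights:
  weight 0: 1 codewords.
  weight 1: 1 codewords.
  weight 2: 2 codewords.
  weight 3: 2 codewords.
  weight 4: 1 codewords.
  weight 5: 1 codewords.
Minimum distance d = smallest w > 0 with A_w > 0 = 1.
Sanity: Σ A_w = 8 = 2^3 = 8 ✓.


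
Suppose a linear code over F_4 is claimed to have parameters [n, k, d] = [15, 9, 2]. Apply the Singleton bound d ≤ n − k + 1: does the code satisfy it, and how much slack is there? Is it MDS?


Singleton RHS = n − k + 1 = 7, slack = 5, bound satisfied, not MDS.

Singleton bound: d ≤ n − k + 1.
Here n = 15, k = 9, so n − k + 1 = 7.
Given d = 2, check d ≤ 7: YES.
Slack = (n − k + 1) − d = 5.
The code is NOT MDS (slack = 5 > 0).
Description: the claimed parameters are [15, 9, 2]_4; such a code would be non-MDS.


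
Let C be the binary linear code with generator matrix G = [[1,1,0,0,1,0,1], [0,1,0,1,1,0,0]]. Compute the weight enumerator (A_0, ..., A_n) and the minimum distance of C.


Weight distribution: A_0 = 1, A_3 = 2, A_4 = 1. Minimum distance d = 3.

Enumerate all 2^2 = 4 messages m ∈ F_2^2.
For each, compute codeword c = mG in F_2^7, then tally its weight.
  m = 00 → c = 0000000, weight = 0.
  m = 10 → c = 1100101, weight = 4.
  m = 01 → c = 0101100, weight = 3.
  m = 11 → c = 1001001, weight = 3.
Tally weights:
  weight 0: 1 codewords.
  weight 3: 2 codewords.
  weight 4: 1 codewords.
Minimum distance d = smallest w > 0 with A_w > 0 = 3.
Sanity: Σ A_w = 4 = 2^2 = 4 ✓.


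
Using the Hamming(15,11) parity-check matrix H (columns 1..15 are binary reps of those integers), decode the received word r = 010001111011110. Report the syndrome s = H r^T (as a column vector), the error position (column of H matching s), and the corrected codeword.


s = (0, 1, 1, 0)^T, error position = 6, corrected codeword c = 010000111011110

Compute s = H r^T mod 2 one row at a time:
  s_1 = 1 + 1 + 0 + 1 + 1 + 1 + 1 + 0 = 6 ≡ 0 (mod 2).
  s_2 = 0 + 0 + 1 + 1 + 1 + 1 + 1 + 0 = 5 ≡ 1 (mod 2).
  s_3 = 1 + 0 + 1 + 1 + 0 + 1 + 1 + 0 = 5 ≡ 1 (mod 2).
  s_4 = 0 + 0 + 0 + 1 + 1 + 1 + 1 + 0 = 4 ≡ 0 (mod 2).
s = (0, 1, 1, 0)^T — this equals column 6 of H (binary 0110), so error is at position 6.
Correct: flip bit 6 of r = 010001111011110 to get c = 010000111011110.


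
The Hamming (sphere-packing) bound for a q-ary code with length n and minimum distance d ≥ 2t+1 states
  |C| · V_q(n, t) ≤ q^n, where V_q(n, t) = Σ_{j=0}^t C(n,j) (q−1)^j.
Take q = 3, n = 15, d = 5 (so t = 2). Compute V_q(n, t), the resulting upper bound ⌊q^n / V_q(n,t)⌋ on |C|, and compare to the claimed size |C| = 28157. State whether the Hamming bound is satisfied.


V_q(n, t) = 451, q^n = 14348907, Hamming bound = 31815, |C| = 28157 ≤ bound (satisfied).

Step 1: Compute V_q(n, t) = Σ_{j=0}^2 C(n, j) (q−1)^j.
  j = 0: C(15,0)·(2)^0 = 1·1 = 1.
  j = 1: C(15,1)·(2)^1 = 15·2 = 30.
  j = 2: C(15,2)·(2)^2 = 105·4 = 420.
  V_q(n, t) = 1 + 30 + 420 = 451.
Step 2: q^n = 3^15 = 14348907.
Step 3: Hamming bound ⌊q^n / V_q(n,t)⌋ = ⌊14348907/451⌋ = 31815.
Step 4: Compare |C| = 28157 to 31815: satisfied.
The claimed |C| lies below the Hamming bound.


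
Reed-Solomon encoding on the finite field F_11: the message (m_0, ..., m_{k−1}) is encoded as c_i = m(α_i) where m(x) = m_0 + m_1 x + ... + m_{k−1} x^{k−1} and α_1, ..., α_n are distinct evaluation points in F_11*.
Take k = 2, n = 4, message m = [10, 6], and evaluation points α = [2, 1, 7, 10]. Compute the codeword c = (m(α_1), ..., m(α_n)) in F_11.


c = [0, 5, 8, 4]

Message polynomial: m(x) = 10 + 6·x (mod 11).
For each evaluation point α_i, compute m(α_i) mod 11:
  α_1 = 2: Horner steps 6 → 0, so m(2) = 0.
  α_2 = 1: Horner steps 6 → 5, so m(1) = 5.
  α_3 = 7: Horner steps 6 → 8, so m(7) = 8.
  α_4 = 10: Horner steps 6 → 4, so m(10) = 4.
Codeword c = [0, 5, 8, 4] ∈ F_11^4.


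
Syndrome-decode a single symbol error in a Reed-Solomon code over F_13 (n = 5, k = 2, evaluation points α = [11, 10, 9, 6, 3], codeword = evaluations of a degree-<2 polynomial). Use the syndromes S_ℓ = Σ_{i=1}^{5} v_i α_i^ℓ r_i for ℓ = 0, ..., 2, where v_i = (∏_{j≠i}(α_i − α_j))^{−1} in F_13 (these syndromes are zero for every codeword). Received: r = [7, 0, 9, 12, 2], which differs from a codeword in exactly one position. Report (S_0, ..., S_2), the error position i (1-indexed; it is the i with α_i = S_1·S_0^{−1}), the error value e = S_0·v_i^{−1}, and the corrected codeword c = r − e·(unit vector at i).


S = (4, 1, 10), error at position 2, error magnitude e = 5, c = [7, 8, 9, 12, 2].

Step 1: column multipliers v_i = (∏_{j≠i}(α_i − α_j))^{−1} mod 13.
  i = 1 (α = 11): (11−10)(11−9)(11−6)(11−3) = 1·2·5·8 = 80 ≡ 2, so v_1 = 2^{−1} = 7 (mod 13).
  i = 2 (α = 10): (10−11)(10−9)(10−6)(10−3) = (−1)·1·4·7 = −28 ≡ 11, so v_2 = 11^{−1} = 6 (mod 13).
  i = 3 (α = 9): (9−11)(9−10)(9−6)(9−3) = (−2)·(−1)·3·6 = 36 ≡ 10, so v_3 = 10^{−1} = 4 (mod 13).
  i = 4 (α = 6): (6−11)(6−10)(6−9)(6−3) = (−5)·(−4)·(−3)·3 = −180 ≡ 2, so v_4 = 2^{−1} = 7 (mod 13).
  i = 5 (α = 3): (3−11)(3−10)(3−9)(3−6) = (−8)·(−7)·(−6)·(−3) = 1008 ≡ 7, so v_5 = 7^{−1} = 2 (mod 13).
  v = [7, 6, 4, 7, 2].
Step 2: syndromes of r = [7, 0, 9, 12, 2] (all sums mod 13).
  S_0 = Σ v_i r_i = 7·7 + 6·0 + 4·9 + 7·12 + 2·2 = 173 ≡ 4.
  S_1 = Σ v_i α_i r_i = 7·11·7 + 6·10·0 + 4·9·9 + 7·6·12 + 2·3·2 = 1379 ≡ 1.
  α_i^2 mod 13 = [4, 9, 3, 10, 9].
  S_2 = Σ v_i α_i^2 r_i = 7·4·7 + 6·9·0 + 4·3·9 + 7·10·12 + 2·9·2 = 1180 ≡ 10.
  S = (4, 1, 10) ≠ 0, so r is not a codeword (an error is present).
Step 3: locate the error. For a single error e at position i, S_ℓ = v_i·e·α_i^ℓ, so α_err = S_1/S_0.
  S_0^{−1} = 4^{−1} = 10 (mod 13), so α_err = 1·10 = 10 ≡ 10 = α_2. Error position i = 2.
  Consistency check: S_2/S_1 = 10·1 = 10 ≡ 10 = α_err ✓ (single-error assumption holds).
Step 4: error magnitude e = S_0/v_2 = S_0·∏_{j≠2}(α_2 − α_j) = 4·11 = 44 ≡ 5 (mod 13).
Step 5: correct position 2: c_2 = r_2 − e = 0 − 5 ≡ 8 (mod 13). Hence c = [7, 8, 9, 12, 2].
  Check: interpolating c through the α_i gives m(x) = 5 + 12·x (degree < 2) with m(α_i) = c_i for every i, so c is indeed a codeword.


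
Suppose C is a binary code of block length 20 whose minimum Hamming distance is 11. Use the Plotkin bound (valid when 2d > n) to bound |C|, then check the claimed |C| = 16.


Plotkin bound M ≤ 10; given |C| = 16 > bound (violated).

Check applicability: 2d = 22, n = 20.
2d − n = 2 > 0, so Plotkin applies.
Compute d/(2d−n) = 11/2 ≈ 5.5000.
⌊d/(2d−n)⌋ = 5.
Plotkin bound: M ≤ 2·5 = 10.
Given |C| = 16, check: VIOLATED.
This |C| is above the Plotkin bound, so no binary code with n = 20, d = 11 and 16 codewords exists.


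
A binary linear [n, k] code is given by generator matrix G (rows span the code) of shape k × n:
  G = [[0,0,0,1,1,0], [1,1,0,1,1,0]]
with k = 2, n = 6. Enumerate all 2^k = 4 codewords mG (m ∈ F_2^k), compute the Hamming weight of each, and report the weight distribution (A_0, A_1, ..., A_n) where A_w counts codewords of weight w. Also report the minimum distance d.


Weight distribution: A_0 = 1, A_2 = 2, A_4 = 1. Minimum distance d = 2.

Enumerate all 2^2 = 4 messages m ∈ F_2^2.
For each, compute codeword c = mG in F_2^6, then tally its weight.
  m = 00 → c = 000000, weight = 0.
  m = 10 → c = 000110, weight = 2.
  m = 01 → c = 110110, weight = 4.
  m = 11 → c = 110000, weight = 2.
Tally weights:
  weight 0: 1 codewords.
  weight 2: 2 codewords.
  weight 4: 1 codewords.
Minimum distance d = smallest w > 0 with A_w > 0 = 2.
Sanity: Σ A_w = 4 = 2^2 = 4 ✓.


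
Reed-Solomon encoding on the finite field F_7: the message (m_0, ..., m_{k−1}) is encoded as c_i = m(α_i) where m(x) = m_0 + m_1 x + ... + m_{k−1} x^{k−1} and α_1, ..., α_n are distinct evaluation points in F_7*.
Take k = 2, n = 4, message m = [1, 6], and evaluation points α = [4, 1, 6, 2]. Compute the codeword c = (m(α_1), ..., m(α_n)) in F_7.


c = [4, 0, 2, 6]

Message polynomial: m(x) = 1 + 6·x (mod 7).
For each evaluation point α_i, compute m(α_i) mod 7:
  α_1 = 4: Horner steps 6 → 4, so m(4) = 4.
  α_2 = 1: Horner steps 6 → 0, so m(1) = 0.
  α_3 = 6: Horner steps 6 → 2, so m(6) = 2.
  α_4 = 2: Horner steps 6 → 6, so m(2) = 6.
Codeword c = [4, 0, 2, 6] ∈ F_7^4.


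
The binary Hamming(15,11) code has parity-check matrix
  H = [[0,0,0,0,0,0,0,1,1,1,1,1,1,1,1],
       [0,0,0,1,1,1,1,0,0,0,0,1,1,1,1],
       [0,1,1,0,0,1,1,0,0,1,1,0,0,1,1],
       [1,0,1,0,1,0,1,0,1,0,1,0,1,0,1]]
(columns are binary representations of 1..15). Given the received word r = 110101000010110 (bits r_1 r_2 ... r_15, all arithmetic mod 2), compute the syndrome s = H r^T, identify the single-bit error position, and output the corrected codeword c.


s = (1, 0, 0, 1)^T, error position = 9, corrected codeword c = 110101001010110

Compute s = H r^T mod 2 one row at a time:
  s_1 = 0 + 0 + 0 + 1 + 0 + 1 + 1 + 0 = 3 ≡ 1 (mod 2).
  s_2 = 1 + 0 + 1 + 0 + 0 + 1 + 1 + 0 = 4 ≡ 0 (mod 2).
  s_3 = 1 + 0 + 1 + 0 + 0 + 1 + 1 + 0 = 4 ≡ 0 (mod 2).
  s_4 = 1 + 0 + 0 + 0 + 0 + 1 + 1 + 0 = 3 ≡ 1 (mod 2).
s = (1, 0, 0, 1)^T — this equals column 9 of H (binary 1001), so error is at position 9.
Correct: flip bit 9 of r = 110101000010110 to get c = 110101001010110.


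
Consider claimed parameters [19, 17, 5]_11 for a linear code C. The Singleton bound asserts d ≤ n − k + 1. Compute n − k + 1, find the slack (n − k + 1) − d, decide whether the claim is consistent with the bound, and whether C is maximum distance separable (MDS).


Singleton RHS = n − k + 1 = 3, slack = -2, bound violated (no such code; not MDS).

Singleton bound: d ≤ n − k + 1.
Here n = 19, k = 17, so n − k + 1 = 3.
Given d = 5, check d ≤ 3: NO.
Slack = (n − k + 1) − d = -2.
The slack is negative: d = 5 exceeds n − k + 1 = 3 by 2, so the Singleton bound is violated and no linear [19, 17, 5]_11 code can exist. In particular it is not MDS (MDS requires d = n − k + 1 exactly).
Description: the claimed parameters are [19, 17, 5]_11; such a code would be impossible (violates the Singleton bound).


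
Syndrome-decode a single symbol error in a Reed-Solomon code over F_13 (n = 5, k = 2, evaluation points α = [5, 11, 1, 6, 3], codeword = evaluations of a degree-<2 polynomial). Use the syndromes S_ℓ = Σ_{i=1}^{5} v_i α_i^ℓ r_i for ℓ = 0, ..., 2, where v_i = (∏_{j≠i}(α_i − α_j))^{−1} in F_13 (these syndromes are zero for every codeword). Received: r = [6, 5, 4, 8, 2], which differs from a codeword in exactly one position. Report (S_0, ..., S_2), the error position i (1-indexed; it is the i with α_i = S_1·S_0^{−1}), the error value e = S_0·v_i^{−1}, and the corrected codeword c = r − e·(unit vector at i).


S = (11, 11, 11), error at position 3, error magnitude e = 6, c = [6, 5, 11, 8, 2].

Step 1: column multipliers v_i = (∏_{j≠i}(α_i − α_j))^{−1} mod 13.
  i = 1 (α = 5): (5−11)(5−1)(5−6)(5−3) = (−6)·4·(−1)·2 = 48 ≡ 9, so v_1 = 9^{−1} = 3 (mod 13).
  i = 2 (α = 11): (11−5)(11−1)(11−6)(11−3) = 6·10·5·8 = 2400 ≡ 8, so v_2 = 8^{−1} = 5 (mod 13).
  i = 3 (α = 1): (1−5)(1−11)(1−6)(1−3) = (−4)·(−10)·(−5)·(−2) = 400 ≡ 10, so v_3 = 10^{−1} = 4 (mod 13).
  i = 4 (α = 6): (6−5)(6−11)(6−1)(6−3) = 1·(−5)·5·3 = −75 ≡ 3, so v_4 = 3^{−1} = 9 (mod 13).
  i = 5 (α = 3): (3−5)(3−11)(3−1)(3−6) = (−2)·(−8)·2·(−3) = −96 ≡ 8, so v_5 = 8^{−1} = 5 (mod 13).
  v = [3, 5, 4, 9, 5].
Step 2: syndromes of r = [6, 5, 4, 8, 2] (all sums mod 13).
  S_0 = Σ v_i r_i = 3·6 + 5·5 + 4·4 + 9·8 + 5·2 = 141 ≡ 11.
  S_1 = Σ v_i α_i r_i = 3·5·6 + 5·11·5 + 4·1·4 + 9·6·8 + 5·3·2 = 843 ≡ 11.
  α_i^2 mod 13 = [12, 4, 1, 10, 9].
  S_2 = Σ v_i α_i^2 r_i = 3·12·6 + 5·4·5 + 4·1·4 + 9·10·8 + 5·9·2 = 1142 ≡ 11.
  S = (11, 11, 11) ≠ 0, so r is not a codeword (an error is present).
Step 3: locate the error. For a single error e at position i, S_ℓ = v_i·e·α_i^ℓ, so α_err = S_1/S_0.
  S_0^{−1} = 11^{−1} = 6 (mod 13), so α_err = 11·6 = 66 ≡ 1 = α_3. Error position i = 3.
  Consistency check: S_2/S_1 = 11·6 = 66 ≡ 1 = α_err ✓ (single-error assumption holds).
Step 4: error magnitude e = S_0/v_3 = S_0·∏_{j≠3}(α_3 − α_j) = 11·10 = 110 ≡ 6 (mod 13).
Step 5: correct position 3: c_3 = r_3 − e = 4 − 6 ≡ 11 (mod 13). Hence c = [6, 5, 11, 8, 2].
  Check: interpolating c through the α_i gives m(x) = 9 + 2·x (degree < 2) with m(α_i) = c_i for every i, so c is indeed a codeword.


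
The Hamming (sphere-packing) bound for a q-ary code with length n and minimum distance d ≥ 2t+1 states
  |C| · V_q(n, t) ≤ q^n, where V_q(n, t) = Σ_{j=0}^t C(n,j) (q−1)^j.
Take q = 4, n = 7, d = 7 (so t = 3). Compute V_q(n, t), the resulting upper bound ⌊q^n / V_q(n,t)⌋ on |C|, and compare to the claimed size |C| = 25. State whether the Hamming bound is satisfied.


V_q(n, t) = 1156, q^n = 16384, Hamming bound = 14, |C| = 25 > bound (violated).

Step 1: Compute V_q(n, t) = Σ_{j=0}^3 C(n, j) (q−1)^j.
  j = 0: C(7,0)·(3)^0 = 1·1 = 1.
  j = 1: C(7,1)·(3)^1 = 7·3 = 21.
  j = 2: C(7,2)·(3)^2 = 21·9 = 189.
  j = 3: C(7,3)·(3)^3 = 35·27 = 945.
  V_q(n, t) = 1 + 21 + 189 + 945 = 1156.
Step 2: q^n = 4^7 = 16384.
Step 3: Hamming bound ⌊q^n / V_q(n,t)⌋ = ⌊16384/1156⌋ = 14.
Step 4: Compare |C| = 25 to 14: violated.
The claimed |C| lies above the Hamming bound, so no 4-ary code of length 7 with d ≥ 7 can have 25 codewords.


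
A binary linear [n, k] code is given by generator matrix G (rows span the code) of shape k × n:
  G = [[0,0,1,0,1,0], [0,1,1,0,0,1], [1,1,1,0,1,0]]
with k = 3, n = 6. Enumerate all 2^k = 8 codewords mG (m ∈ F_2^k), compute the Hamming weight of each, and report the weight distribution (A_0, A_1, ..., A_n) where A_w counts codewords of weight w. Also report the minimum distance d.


Weight distribution: A_0 = 1, A_2 = 2, A_3 = 4, A_4 = 1. Minimum distance d = 2.

Enumerate all 2^3 = 8 messages m ∈ F_2^3.
For each, compute codeword c = mG in F_2^6, then tally its weight.
  m = 000 → c = 000000, weight = 0.
  m = 100 → c = 001010, weight = 2.
  m = 010 → c = 011001, weight = 3.
  m = 110 → c = 010011, weight = 3.
  m = 001 → c = 111010, weight = 4.
  m = 101 → c = 110000, weight = 2.
  m = 011 → c = 100011, weight = 3.
  m = 111 → c = 101001, weight = 3.
Tally weights:
  weight 0: 1 codewords.
  weight 2: 2 codewords.
  weight 3: 4 codewords.
  weight 4: 1 codewords.
Minimum distance d = smallest w > 0 with A_w > 0 = 2.
Sanity: Σ A_w = 8 = 2^3 = 8 ✓.


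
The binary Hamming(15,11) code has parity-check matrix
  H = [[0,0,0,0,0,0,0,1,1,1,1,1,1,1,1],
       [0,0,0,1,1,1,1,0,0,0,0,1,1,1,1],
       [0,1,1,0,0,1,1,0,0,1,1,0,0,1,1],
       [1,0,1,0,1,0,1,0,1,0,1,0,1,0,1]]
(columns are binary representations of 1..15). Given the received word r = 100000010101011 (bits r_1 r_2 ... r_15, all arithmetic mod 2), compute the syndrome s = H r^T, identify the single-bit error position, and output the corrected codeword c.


s = (1, 1, 1, 0)^T, error position = 14, corrected codeword c = 100000010101001

Compute s = H r^T mod 2 one row at a time:
  s_1 = 1 + 0 + 1 + 0 + 1 + 0 + 1 + 1 = 5 ≡ 1 (mod 2).
  s_2 = 0 + 0 + 0 + 0 + 1 + 0 + 1 + 1 = 3 ≡ 1 (mod 2).
  s_3 = 0 + 0 + 0 + 0 + 1 + 0 + 1 + 1 = 3 ≡ 1 (mod 2).
  s_4 = 1 + 0 + 0 + 0 + 0 + 0 + 0 + 1 = 2 ≡ 0 (mod 2).
s = (1, 1, 1, 0)^T — this equals column 14 of H (binary 1110), so error is at position 14.
Correct: flip bit 14 of r = 100000010101011 to get c = 100000010101001.


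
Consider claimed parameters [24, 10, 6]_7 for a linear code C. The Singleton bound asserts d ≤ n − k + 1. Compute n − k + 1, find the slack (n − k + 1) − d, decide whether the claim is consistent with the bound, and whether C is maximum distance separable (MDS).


Singleton RHS = n − k + 1 = 15, slack = 9, bound satisfied, not MDS.

Singleton bound: d ≤ n − k + 1.
Here n = 24, k = 10, so n − k + 1 = 15.
Given d = 6, check d ≤ 15: YES.
Slack = (n − k + 1) − d = 9.
The code is NOT MDS (slack = 9 > 0).
Description: the claimed parameters are [24, 10, 6]_7; such a code would be non-MDS.


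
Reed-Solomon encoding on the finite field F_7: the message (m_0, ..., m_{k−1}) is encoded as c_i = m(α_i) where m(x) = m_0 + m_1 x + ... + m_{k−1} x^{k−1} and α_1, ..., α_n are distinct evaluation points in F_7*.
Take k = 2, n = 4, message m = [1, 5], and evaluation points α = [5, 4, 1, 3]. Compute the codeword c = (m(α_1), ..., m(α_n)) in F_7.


c = [5, 0, 6, 2]

Message polynomial: m(x) = 1 + 5·x (mod 7).
For each evaluation point α_i, compute m(α_i) mod 7:
  α_1 = 5: Horner steps 5 → 5, so m(5) = 5.
  α_2 = 4: Horner steps 5 → 0, so m(4) = 0.
  α_3 = 1: Horner steps 5 → 6, so m(1) = 6.
  α_4 = 3: Horner steps 5 → 2, so m(3) = 2.
Codeword c = [5, 0, 6, 2] ∈ F_7^4.


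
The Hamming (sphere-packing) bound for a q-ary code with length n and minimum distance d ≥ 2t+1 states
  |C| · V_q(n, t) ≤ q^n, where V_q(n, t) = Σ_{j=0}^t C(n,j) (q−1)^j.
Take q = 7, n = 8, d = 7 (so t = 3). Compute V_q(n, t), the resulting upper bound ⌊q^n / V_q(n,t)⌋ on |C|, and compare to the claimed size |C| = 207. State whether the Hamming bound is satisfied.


V_q(n, t) = 13153, q^n = 5764801, Hamming bound = 438, |C| = 207 ≤ bound (satisfied).

Step 1: Compute V_q(n, t) = Σ_{j=0}^3 C(n, j) (q−1)^j.
  j = 0: C(8,0)·(6)^0 = 1·1 = 1.
  j = 1: C(8,1)·(6)^1 = 8·6 = 48.
  j = 2: C(8,2)·(6)^2 = 28·36 = 1008.
  j = 3: C(8,3)·(6)^3 = 56·216 = 12096.
  V_q(n, t) = 1 + 48 + 1008 + 12096 = 13153.
Step 2: q^n = 7^8 = 5764801.
Step 3: Hamming bound ⌊q^n / V_q(n,t)⌋ = ⌊5764801/13153⌋ = 438.
Step 4: Compare |C| = 207 to 438: satisfied.
The claimed |C| lies below the Hamming bound.


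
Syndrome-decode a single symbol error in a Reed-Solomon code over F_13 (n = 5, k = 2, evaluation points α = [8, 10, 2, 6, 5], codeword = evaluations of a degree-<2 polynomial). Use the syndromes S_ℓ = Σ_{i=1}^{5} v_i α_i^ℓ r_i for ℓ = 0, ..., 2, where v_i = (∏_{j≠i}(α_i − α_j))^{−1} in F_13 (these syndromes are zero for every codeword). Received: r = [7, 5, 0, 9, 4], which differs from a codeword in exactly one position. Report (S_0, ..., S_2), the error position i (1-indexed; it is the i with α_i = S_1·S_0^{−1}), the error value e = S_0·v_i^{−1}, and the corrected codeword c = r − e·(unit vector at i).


S = (1, 5, 12), error at position 5, error magnitude e = 7, c = [7, 5, 0, 9, 10].

Step 1: column multipliers v_i = (∏_{j≠i}(α_i − α_j))^{−1} mod 13.
  i = 1 (α = 8): (8−10)(8−2)(8−6)(8−5) = (−2)·6·2·3 = −72 ≡ 6, so v_1 = 6^{−1} = 11 (mod 13).
  i = 2 (α = 10): (10−8)(10−2)(10−6)(10−5) = 2·8·4·5 = 320 ≡ 8, so v_2 = 8^{−1} = 5 (mod 13).
  i = 3 (α = 2): (2−8)(2−10)(2−6)(2−5) = (−6)·(−8)·(−4)·(−3) = 576 ≡ 4, so v_3 = 4^{−1} = 10 (mod 13).
  i = 4 (α = 6): (6−8)(6−10)(6−2)(6−5) = (−2)·(−4)·4·1 = 32 ≡ 6, so v_4 = 6^{−1} = 11 (mod 13).
  i = 5 (α = 5): (5−8)(5−10)(5−2)(5−6) = (−3)·(−5)·3·(−1) = −45 ≡ 7, so v_5 = 7^{−1} = 2 (mod 13).
  v = [11, 5, 10, 11, 2].
Step 2: syndromes of r = [7, 5, 0, 9, 4] (all sums mod 13).
  S_0 = Σ v_i r_i = 11·7 + 5·5 + 10·0 + 11·9 + 2·4 = 209 ≡ 1.
  S_1 = Σ v_i α_i r_i = 11·8·7 + 5·10·5 + 10·2·0 + 11·6·9 + 2·5·4 = 1500 ≡ 5.
  α_i^2 mod 13 = [12, 9, 4, 10, 12].
  S_2 = Σ v_i α_i^2 r_i = 11·12·7 + 5·9·5 + 10·4·0 + 11·10·9 + 2·12·4 = 2235 ≡ 12.
  S = (1, 5, 12) ≠ 0, so r is not a codeword (an error is present).
Step 3: locate the error. For a single error e at position i, S_ℓ = v_i·e·α_i^ℓ, so α_err = S_1/S_0.
  S_0^{−1} = 1^{−1} = 1 (mod 13), so α_err = 5·1 = 5 ≡ 5 = α_5. Error position i = 5.
  Consistency check: S_2/S_1 = 12·8 = 96 ≡ 5 = α_err ✓ (single-error assumption holds).
Step 4: error magnitude e = S_0/v_5 = S_0·∏_{j≠5}(α_5 − α_j) = 1·7 = 7 ≡ 7 (mod 13).
Step 5: correct position 5: c_5 = r_5 − e = 4 − 7 ≡ 10 (mod 13). Hence c = [7, 5, 0, 9, 10].
  Check: interpolating c through the α_i gives m(x) = 2 + 12·x (degree < 2) with m(α_i) = c_i for every i, so c is indeed a codeword.


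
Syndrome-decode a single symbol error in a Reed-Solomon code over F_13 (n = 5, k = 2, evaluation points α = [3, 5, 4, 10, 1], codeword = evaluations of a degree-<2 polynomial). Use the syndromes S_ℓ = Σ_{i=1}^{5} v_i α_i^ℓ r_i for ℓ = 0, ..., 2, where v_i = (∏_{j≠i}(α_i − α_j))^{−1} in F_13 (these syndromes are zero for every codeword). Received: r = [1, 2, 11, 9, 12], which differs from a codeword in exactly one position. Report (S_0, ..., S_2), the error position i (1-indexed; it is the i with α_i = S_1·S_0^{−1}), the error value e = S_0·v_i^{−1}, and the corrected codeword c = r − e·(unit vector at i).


S = (3, 9, 1), error at position 1, error magnitude e = 7, c = [7, 2, 11, 9, 12].

Step 1: column multipliers v_i = (∏_{j≠i}(α_i − α_j))^{−1} mod 13.
  i = 1 (α = 3): (3−5)(3−4)(3−10)(3−1) = (−2)·(−1)·(−7)·2 = −28 ≡ 11, so v_1 = 11^{−1} = 6 (mod 13).
  i = 2 (α = 5): (5−3)(5−4)(5−10)(5−1) = 2·1·(−5)·4 = −40 ≡ 12, so v_2 = 12^{−1} = 12 (mod 13).
  i = 3 (α = 4): (4−3)(4−5)(4−10)(4−1) = 1·(−1)·(−6)·3 = 18 ≡ 5, so v_3 = 5^{−1} = 8 (mod 13).
  i = 4 (α = 10): (10−3)(10−5)(10−4)(10−1) = 7·5·6·9 = 1890 ≡ 5, so v_4 = 5^{−1} = 8 (mod 13).
  i = 5 (α = 1): (1−3)(1−5)(1−4)(1−10) = (−2)·(−4)·(−3)·(−9) = 216 ≡ 8, so v_5 = 8^{−1} = 5 (mod 13).
  v = [6, 12, 8, 8, 5].
Step 2: syndromes of r = [1, 2, 11, 9, 12] (all sums mod 13).
  S_0 = Σ v_i r_i = 6·1 + 12·2 + 8·11 + 8·9 + 5·12 = 250 ≡ 3.
  S_1 = Σ v_i α_i r_i = 6·3·1 + 12·5·2 + 8·4·11 + 8·10·9 + 5·1·12 = 1270 ≡ 9.
  α_i^2 mod 13 = [9, 12, 3, 9, 1].
  S_2 = Σ v_i α_i^2 r_i = 6·9·1 + 12·12·2 + 8·3·11 + 8·9·9 + 5·1·12 = 1314 ≡ 1.
  S = (3, 9, 1) ≠ 0, so r is not a codeword (an error is present).
Step 3: locate the error. For a single error e at position i, S_ℓ = v_i·e·α_i^ℓ, so α_err = S_1/S_0.
  S_0^{−1} = 3^{−1} = 9 (mod 13), so α_err = 9·9 = 81 ≡ 3 = α_1. Error position i = 1.
  Consistency check: S_2/S_1 = 1·3 = 3 ≡ 3 = α_err ✓ (single-error assumption holds).
Step 4: error magnitude e = S_0/v_1 = S_0·∏_{j≠1}(α_1 − α_j) = 3·11 = 33 ≡ 7 (mod 13).
Step 5: correct position 1: c_1 = r_1 − e = 1 − 7 ≡ 7 (mod 13). Hence c = [7, 2, 11, 9, 12].
  Check: interpolating c through the α_i gives m(x) = 8 + 4·x (degree < 2) with m(α_i) = c_i for every i, so c is indeed a codeword.


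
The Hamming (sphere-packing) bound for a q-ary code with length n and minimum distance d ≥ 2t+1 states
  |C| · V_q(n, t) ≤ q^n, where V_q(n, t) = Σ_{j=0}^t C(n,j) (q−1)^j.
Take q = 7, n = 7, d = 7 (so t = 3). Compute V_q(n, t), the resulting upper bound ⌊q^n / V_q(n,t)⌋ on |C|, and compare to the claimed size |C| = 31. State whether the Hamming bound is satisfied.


V_q(n, t) = 8359, q^n = 823543, Hamming bound = 98, |C| = 31 ≤ bound (satisfied).

Step 1: Compute V_q(n, t) = Σ_{j=0}^3 C(n, j) (q−1)^j.
  j = 0: C(7,0)·(6)^0 = 1·1 = 1.
  j = 1: C(7,1)·(6)^1 = 7·6 = 42.
  j = 2: C(7,2)·(6)^2 = 21·36 = 756.
  j = 3: C(7,3)·(6)^3 = 35·216 = 7560.
  V_q(n, t) = 1 + 42 + 756 + 7560 = 8359.
Step 2: q^n = 7^7 = 823543.
Step 3: Hamming bound ⌊q^n / V_q(n,t)⌋ = ⌊823543/8359⌋ = 98.
Step 4: Compare |C| = 31 to 98: satisfied.
The claimed |C| lies below the Hamming bound.


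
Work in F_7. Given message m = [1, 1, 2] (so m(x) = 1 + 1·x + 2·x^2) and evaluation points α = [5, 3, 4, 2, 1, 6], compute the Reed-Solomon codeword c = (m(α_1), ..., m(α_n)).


c = [0, 1, 2, 4, 4, 2]

Message polynomial: m(x) = 1 + 1·x + 2·x^2 (mod 7).
For each evaluation point α_i, compute m(α_i) mod 7:
  α_1 = 5: Horner steps 2 → 4 → 0, so m(5) = 0.
  α_2 = 3: Horner steps 2 → 0 → 1, so m(3) = 1.
  α_3 = 4: Horner steps 2 → 2 → 2, so m(4) = 2.
  α_4 = 2: Horner steps 2 → 5 → 4, so m(2) = 4.
  α_5 = 1: Horner steps 2 → 3 → 4, so m(1) = 4.
  α_6 = 6: Horner steps 2 → 6 → 2, so m(6) = 2.
Codeword c = [0, 1, 2, 4, 4, 2] ∈ F_7^6.


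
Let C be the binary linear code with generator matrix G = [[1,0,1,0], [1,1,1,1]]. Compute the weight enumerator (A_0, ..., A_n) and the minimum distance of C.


Weight distribution: A_0 = 1, A_2 = 2, A_4 = 1. Minimum distance d = 2.

Enumerate all 2^2 = 4 messages m ∈ F_2^2.
For each, compute codeword c = mG in F_2^4, then tally its weight.
  m = 00 → c = 0000, weight = 0.
  m = 10 → c = 1010, weight = 2.
  m = 01 → c = 1111, weight = 4.
  m = 11 → c = 0101, weight = 2.
Tally weights:
  weight 0: 1 codewords.
  weight 2: 2 codewords.
  weight 4: 1 codewords.
Minimum distance d = smallest w > 0 with A_w > 0 = 2.
Sanity: Σ A_w = 4 = 2^2 = 4 ✓.


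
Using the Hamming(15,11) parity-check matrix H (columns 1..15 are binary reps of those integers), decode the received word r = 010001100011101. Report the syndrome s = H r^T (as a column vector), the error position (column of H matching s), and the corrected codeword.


s = (0, 1, 1, 0)^T, error position = 6, corrected codeword c = 010000100011101

Compute s = H r^T mod 2 one row at a time:
  s_1 = 0 + 0 + 0 + 1 + 1 + 1 + 0 + 1 = 4 ≡ 0 (mod 2).
  s_2 = 0 + 0 + 1 + 1 + 1 + 1 + 0 + 1 = 5 ≡ 1 (mod 2).
  s_3 = 1 + 0 + 1 + 1 + 0 + 1 + 0 + 1 = 5 ≡ 1 (mod 2).
  s_4 = 0 + 0 + 0 + 1 + 0 + 1 + 1 + 1 = 4 ≡ 0 (mod 2).
s = (0, 1, 1, 0)^T — this equals column 6 of H (binary 0110), so error is at position 6.
Correct: flip bit 6 of r = 010001100011101 to get c = 010000100011101.


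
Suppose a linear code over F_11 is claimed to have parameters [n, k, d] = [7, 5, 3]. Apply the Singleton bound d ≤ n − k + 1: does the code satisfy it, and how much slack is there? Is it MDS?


Singleton RHS = n − k + 1 = 3, slack = 0, bound satisfied, MDS.

Singleton bound: d ≤ n − k + 1.
Here n = 7, k = 5, so n − k + 1 = 3.
Given d = 3, check d ≤ 3: YES.
Slack = (n − k + 1) − d = 0.
The code is MDS (slack = 0).
Description: the claimed parameters are [7, 5, 3]_11; such a code would be MDS (meets Singleton bound).


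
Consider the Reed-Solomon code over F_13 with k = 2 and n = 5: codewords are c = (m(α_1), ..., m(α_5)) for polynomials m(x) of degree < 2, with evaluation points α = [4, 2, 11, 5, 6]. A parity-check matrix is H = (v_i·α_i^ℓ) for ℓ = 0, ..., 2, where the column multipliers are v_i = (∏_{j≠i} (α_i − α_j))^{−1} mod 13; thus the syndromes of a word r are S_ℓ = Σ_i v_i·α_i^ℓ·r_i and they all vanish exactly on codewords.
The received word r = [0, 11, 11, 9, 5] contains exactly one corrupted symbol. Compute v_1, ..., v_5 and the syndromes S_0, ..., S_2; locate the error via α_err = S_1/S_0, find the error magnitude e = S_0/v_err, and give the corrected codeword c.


S = (2, 4, 8), error at position 2, error magnitude e = 3, c = [0, 8, 11, 9, 5].

Step 1: column multipliers v_i = (∏_{j≠i}(α_i − α_j))^{−1} mod 13.
  i = 1 (α = 4): (4−2)(4−11)(4−5)(4−6) = 2·(−7)·(−1)·(−2) = −28 ≡ 11, so v_1 = 11^{−1} = 6 (mod 13).
  i = 2 (α = 2): (2−4)(2−11)(2−5)(2−6) = (−2)·(−9)·(−3)·(−4) = 216 ≡ 8, so v_2 = 8^{−1} = 5 (mod 13).
  i = 3 (α = 11): (11−4)(11−2)(11−5)(11−6) = 7·9·6·5 = 1890 ≡ 5, so v_3 = 5^{−1} = 8 (mod 13).
  i = 4 (α = 5): (5−4)(5−2)(5−11)(5−6) = 1·3·(−6)·(−1) = 18 ≡ 5, so v_4 = 5^{−1} = 8 (mod 13).
  i = 5 (α = 6): (6−4)(6−2)(6−11)(6−5) = 2·4·(−5)·1 = −40 ≡ 12, so v_5 = 12^{−1} = 12 (mod 13).
  v = [6, 5, 8, 8, 12].
Step 2: syndromes of r = [0, 11, 11, 9, 5] (all sums mod 13).
  S_0 = Σ v_i r_i = 6·0 + 5·11 + 8·11 + 8·9 + 12·5 = 275 ≡ 2.
  S_1 = Σ v_i α_i r_i = 6·4·0 + 5·2·11 + 8·11·11 + 8·5·9 + 12·6·5 = 1798 ≡ 4.
  α_i^2 mod 13 = [3, 4, 4, 12, 10].
  S_2 = Σ v_i α_i^2 r_i = 6·3·0 + 5·4·11 + 8·4·11 + 8·12·9 + 12·10·5 = 2036 ≡ 8.
  S = (2, 4, 8) ≠ 0, so r is not a codeword (an error is present).
Step 3: locate the error. For a single error e at position i, S_ℓ = v_i·e·α_i^ℓ, so α_err = S_1/S_0.
  S_0^{−1} = 2^{−1} = 7 (mod 13), so α_err = 4·7 = 28 ≡ 2 = α_2. Error position i = 2.
  Consistency check: S_2/S_1 = 8·10 = 80 ≡ 2 = α_err ✓ (single-error assumption holds).
Step 4: error magnitude e = S_0/v_2 = S_0·∏_{j≠2}(α_2 − α_j) = 2·8 = 16 ≡ 3 (mod 13).
Step 5: correct position 2: c_2 = r_2 − e = 11 − 3 ≡ 8 (mod 13). Hence c = [0, 8, 11, 9, 5].
  Check: interpolating c through the α_i gives m(x) = 3 + 9·x (degree < 2) with m(α_i) = c_i for every i, so c is indeed a codeword.


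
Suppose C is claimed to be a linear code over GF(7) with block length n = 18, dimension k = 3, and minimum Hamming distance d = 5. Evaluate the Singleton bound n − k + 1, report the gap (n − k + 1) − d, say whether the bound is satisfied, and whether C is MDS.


Singleton RHS = n − k + 1 = 16, slack = 11, bound satisfied, not MDS.

Singleton bound: d ≤ n − k + 1.
Here n = 18, k = 3, so n − k + 1 = 16.
Given d = 5, check d ≤ 16: YES.
Slack = (n − k + 1) − d = 11.
The code is NOT MDS (slack = 11 > 0).
Description: the claimed parameters are [18, 3, 5]_7; such a code would be non-MDS.


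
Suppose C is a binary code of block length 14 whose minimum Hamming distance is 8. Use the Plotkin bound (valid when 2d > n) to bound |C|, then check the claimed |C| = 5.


Plotkin bound M ≤ 8; given |C| = 5 ≤ bound (satisfied).

Check applicability: 2d = 16, n = 14.
2d − n = 2 > 0, so Plotkin applies.
Compute d/(2d−n) = 8/2 ≈ 4.0000.
⌊d/(2d−n)⌋ = 4.
Plotkin bound: M ≤ 2·4 = 8.
Given |C| = 5, check: satisfied.
This |C| is below the Plotkin bound.


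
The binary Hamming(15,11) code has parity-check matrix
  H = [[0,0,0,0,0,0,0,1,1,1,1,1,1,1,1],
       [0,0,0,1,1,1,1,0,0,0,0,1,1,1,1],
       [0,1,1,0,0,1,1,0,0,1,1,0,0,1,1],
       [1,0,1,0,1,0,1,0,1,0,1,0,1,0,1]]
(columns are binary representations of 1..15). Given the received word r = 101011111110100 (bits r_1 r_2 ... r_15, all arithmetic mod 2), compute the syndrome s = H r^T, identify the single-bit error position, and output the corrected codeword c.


s = (1, 0, 1, 1)^T, error position = 11, corrected codeword c = 101011111100100

Compute s = H r^T mod 2 one row at a time:
  s_1 = 1 + 1 + 1 + 1 + 0 + 1 + 0 + 0 = 5 ≡ 1 (mod 2).
  s_2 = 0 + 1 + 1 + 1 + 0 + 1 + 0 + 0 = 4 ≡ 0 (mod 2).
  s_3 = 0 + 1 + 1 + 1 + 1 + 1 + 0 + 0 = 5 ≡ 1 (mod 2).
  s_4 = 1 + 1 + 1 + 1 + 1 + 1 + 1 + 0 = 7 ≡ 1 (mod 2).
s = (1, 0, 1, 1)^T — this equals column 11 of H (binary 1011), so error is at position 11.
Correct: flip bit 11 of r = 101011111110100 to get c = 101011111100100.


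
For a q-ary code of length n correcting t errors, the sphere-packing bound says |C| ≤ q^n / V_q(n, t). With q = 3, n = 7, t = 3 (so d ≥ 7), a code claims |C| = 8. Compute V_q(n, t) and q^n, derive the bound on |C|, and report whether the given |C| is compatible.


V_q(n, t) = 379, q^n = 2187, Hamming bound = 5, |C| = 8 > bound (violated).

Step 1: Compute V_q(n, t) = Σ_{j=0}^3 C(n, j) (q−1)^j.
  j = 0: C(7,0)·(2)^0 = 1·1 = 1.
  j = 1: C(7,1)·(2)^1 = 7·2 = 14.
  j = 2: C(7,2)·(2)^2 = 21·4 = 84.
  j = 3: C(7,3)·(2)^3 = 35·8 = 280.
  V_q(n, t) = 1 + 14 + 84 + 280 = 379.
Step 2: q^n = 3^7 = 2187.
Step 3: Hamming bound ⌊q^n / V_q(n,t)⌋ = ⌊2187/379⌋ = 5.
Step 4: Compare |C| = 8 to 5: violated.
The claimed |C| lies above the Hamming bound, so no 3-ary code of length 7 with d ≥ 7 can have 8 codewords.


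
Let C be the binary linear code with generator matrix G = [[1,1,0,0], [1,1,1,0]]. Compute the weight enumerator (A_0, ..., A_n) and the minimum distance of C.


Weight distribution: A_0 = 1, A_1 = 1, A_2 = 1, A_3 = 1. Minimum distance d = 1.

Enumerate all 2^2 = 4 messages m ∈ F_2^2.
For each, compute codeword c = mG in F_2^4, then tally its weight.
  m = 00 → c = 0000, weight = 0.
  m = 10 → c = 1100, weight = 2.
  m = 01 → c = 1110, weight = 3.
  m = 11 → c = 0010, weight = 1.
Tally weights:
  weight 0: 1 codewords.
  weight 1: 1 codewords.
  weight 2: 1 codewords.
  weight 3: 1 codewords.
Minimum distance d = smallest w > 0 with A_w > 0 = 1.
Sanity: Σ A_w = 4 = 2^2 = 4 ✓.


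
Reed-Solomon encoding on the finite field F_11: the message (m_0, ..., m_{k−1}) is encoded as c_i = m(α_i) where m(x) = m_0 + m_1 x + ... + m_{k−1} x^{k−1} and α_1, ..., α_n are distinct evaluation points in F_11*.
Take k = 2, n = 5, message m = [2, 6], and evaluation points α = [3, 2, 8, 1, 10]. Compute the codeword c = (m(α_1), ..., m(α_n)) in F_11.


c = [9, 3, 6, 8, 7]

Message polynomial: m(x) = 2 + 6·x (mod 11).
For each evaluation point α_i, compute m(α_i) mod 11:
  α_1 = 3: Horner steps 6 → 9, so m(3) = 9.
  α_2 = 2: Horner steps 6 → 3, so m(2) = 3.
  α_3 = 8: Horner steps 6 → 6, so m(8) = 6.
  α_4 = 1: Horner steps 6 → 8, so m(1) = 8.
  α_5 = 10: Horner steps 6 → 7, so m(10) = 7.
Codeword c = [9, 3, 6, 8, 7] ∈ F_11^5.


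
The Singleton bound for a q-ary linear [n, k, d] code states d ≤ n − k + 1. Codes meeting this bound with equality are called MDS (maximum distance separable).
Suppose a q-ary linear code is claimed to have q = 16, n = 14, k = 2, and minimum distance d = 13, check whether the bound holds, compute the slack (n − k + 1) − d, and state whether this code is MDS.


Singleton RHS = n − k + 1 = 13, slack = 0, bound satisfied, MDS.

Singleton bound: d ≤ n − k + 1.
Here n = 14, k = 2, so n − k + 1 = 13.
Given d = 13, check d ≤ 13: YES.
Slack = (n − k + 1) − d = 0.
The code is MDS (slack = 0).
Description: the claimed parameters are [14, 2, 13]_16; such a code would be MDS (meets Singleton bound).
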